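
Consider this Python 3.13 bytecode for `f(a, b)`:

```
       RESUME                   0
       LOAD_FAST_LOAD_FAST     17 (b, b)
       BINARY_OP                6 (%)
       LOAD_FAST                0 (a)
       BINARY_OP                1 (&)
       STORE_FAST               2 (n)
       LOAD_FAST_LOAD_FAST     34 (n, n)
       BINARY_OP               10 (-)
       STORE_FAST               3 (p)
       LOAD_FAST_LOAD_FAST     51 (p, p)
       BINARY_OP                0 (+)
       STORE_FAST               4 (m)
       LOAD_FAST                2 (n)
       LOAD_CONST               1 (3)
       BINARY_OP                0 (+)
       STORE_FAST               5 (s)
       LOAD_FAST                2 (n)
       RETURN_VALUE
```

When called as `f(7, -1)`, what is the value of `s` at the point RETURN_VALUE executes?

LOAD_FAST_LOAD_FAST b,b → push -1,-1. Stack: [-1, -1]
BINARY_OP % → -1 % -1 = 0. Stack: [0]
LOAD_FAST a → push 7. Stack: [0, 7]
BINARY_OP & → 0 & 7 = 0. Stack: [0]
STORE_FAST n → n=0. Stack: []
LOAD_FAST_LOAD_FAST n,n → push 0,0. Stack: [0, 0]
BINARY_OP - → 0 - 0 = 0. Stack: [0]
STORE_FAST p → p=0. Stack: []
LOAD_FAST_LOAD_FAST p,p → push 0,0. Stack: [0, 0]
BINARY_OP + → 0 + 0 = 0. Stack: [0]
STORE_FAST m → m=0. Stack: []
LOAD_FAST n → push 0. Stack: [0]
LOAD_CONST → push 3. Stack: [0, 3]
BINARY_OP + → 0 + 3 = 3. Stack: [3]
STORE_FAST s → s=3. Stack: []
LOAD_FAST n → push 0. Stack: [0]
RETURN_VALUE → return 0.

3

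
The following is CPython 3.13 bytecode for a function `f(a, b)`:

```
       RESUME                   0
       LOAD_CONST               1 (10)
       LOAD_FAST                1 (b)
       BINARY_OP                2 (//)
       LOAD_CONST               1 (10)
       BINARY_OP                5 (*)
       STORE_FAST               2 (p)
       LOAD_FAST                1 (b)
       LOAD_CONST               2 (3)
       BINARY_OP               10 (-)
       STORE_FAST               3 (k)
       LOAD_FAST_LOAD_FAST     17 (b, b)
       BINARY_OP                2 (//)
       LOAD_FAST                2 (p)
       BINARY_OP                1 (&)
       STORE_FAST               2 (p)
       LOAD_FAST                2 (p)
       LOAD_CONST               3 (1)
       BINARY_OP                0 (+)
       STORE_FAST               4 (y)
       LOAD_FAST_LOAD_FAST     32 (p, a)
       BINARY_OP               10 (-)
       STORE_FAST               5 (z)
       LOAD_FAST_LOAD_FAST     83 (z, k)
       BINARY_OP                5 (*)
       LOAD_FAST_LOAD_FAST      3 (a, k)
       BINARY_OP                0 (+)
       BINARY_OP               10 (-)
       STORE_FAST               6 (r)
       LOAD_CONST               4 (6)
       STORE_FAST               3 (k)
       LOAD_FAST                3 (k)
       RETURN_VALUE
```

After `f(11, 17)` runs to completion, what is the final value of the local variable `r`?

-179

LOAD_CONST → push 10. Stack: [10]
LOAD_FAST b → push 17. Stack: [10, 17]
BINARY_OP // → 10 // 17 = 0. Stack: [0]
LOAD_CONST → push 10. Stack: [0, 10]
BINARY_OP * → 0 * 10 = 0. Stack: [0]
STORE_FAST p → p=0. Stack: []
LOAD_FAST b → push 17. Stack: [17]
LOAD_CONST → push 3. Stack: [17, 3]
BINARY_OP - → 17 - 3 = 14. Stack: [14]
STORE_FAST k → k=14. Stack: []
LOAD_FAST_LOAD_FAST b,b → push 17,17. Stack: [17, 17]
BINARY_OP // → 17 // 17 = 1. Stack: [1]
LOAD_FAST p → push 0. Stack: [1, 0]
BINARY_OP & → 1 & 0 = 0. Stack: [0]
STORE_FAST p → p=0. Stack: []
LOAD_FAST p → push 0. Stack: [0]
LOAD_CONST → push 1. Stack: [0, 1]
BINARY_OP + → 0 + 1 = 1. Stack: [1]
STORE_FAST y → y=1. Stack: []
LOAD_FAST_LOAD_FAST p,a → push 0,11. Stack: [0, 11]
BINARY_OP - → 0 - 11 = -11. Stack: [-11]
STORE_FAST z → z=-11. Stack: []
LOAD_FAST_LOAD_FAST z,k → push -11,14. Stack: [-11, 14]
BINARY_OP * → -11 * 14 = -154. Stack: [-154]
LOAD_FAST_LOAD_FAST a,k → push 11,14. Stack: [-154, 11, 14]
BINARY_OP + → 11 + 14 = 25. Stack: [-154, 25]
BINARY_OP - → -154 - 25 = -179. Stack: [-179]
STORE_FAST r → r=-179. Stack: []
LOAD_CONST → push 6. Stack: [6]
STORE_FAST k → k=6. Stack: []
LOAD_FAST k → push 6. Stack: [6]
RETURN_VALUE → return 6.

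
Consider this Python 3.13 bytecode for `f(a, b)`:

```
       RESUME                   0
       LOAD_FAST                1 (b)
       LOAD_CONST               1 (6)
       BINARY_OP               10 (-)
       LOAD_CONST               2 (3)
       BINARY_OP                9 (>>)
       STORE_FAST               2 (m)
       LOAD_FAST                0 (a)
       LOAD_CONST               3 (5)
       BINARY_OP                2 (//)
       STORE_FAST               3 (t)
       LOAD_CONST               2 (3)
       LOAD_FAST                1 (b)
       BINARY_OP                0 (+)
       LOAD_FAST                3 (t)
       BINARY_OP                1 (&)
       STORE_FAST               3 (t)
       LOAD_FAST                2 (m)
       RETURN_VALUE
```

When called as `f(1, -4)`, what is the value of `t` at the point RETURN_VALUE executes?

0

LOAD_FAST b → push -4. Stack: [-4]
LOAD_CONST → push 6. Stack: [-4, 6]
BINARY_OP - → -4 - 6 = -10. Stack: [-10]
LOAD_CONST → push 3. Stack: [-10, 3]
BINARY_OP >> → -10 >> 3 = -2. Stack: [-2]
STORE_FAST m → m=-2. Stack: []
LOAD_FAST a → push 1. Stack: [1]
LOAD_CONST → push 5. Stack: [1, 5]
BINARY_OP // → 1 // 5 = 0. Stack: [0]
STORE_FAST t → t=0. Stack: []
LOAD_CONST → push 3. Stack: [3]
LOAD_FAST b → push -4. Stack: [3, -4]
BINARY_OP + → 3 + -4 = -1. Stack: [-1]
LOAD_FAST t → push 0. Stack: [-1, 0]
BINARY_OP & → -1 & 0 = 0. Stack: [0]
STORE_FAST t → t=0. Stack: []
LOAD_FAST m → push -2. Stack: [-2]
RETURN_VALUE → return -2.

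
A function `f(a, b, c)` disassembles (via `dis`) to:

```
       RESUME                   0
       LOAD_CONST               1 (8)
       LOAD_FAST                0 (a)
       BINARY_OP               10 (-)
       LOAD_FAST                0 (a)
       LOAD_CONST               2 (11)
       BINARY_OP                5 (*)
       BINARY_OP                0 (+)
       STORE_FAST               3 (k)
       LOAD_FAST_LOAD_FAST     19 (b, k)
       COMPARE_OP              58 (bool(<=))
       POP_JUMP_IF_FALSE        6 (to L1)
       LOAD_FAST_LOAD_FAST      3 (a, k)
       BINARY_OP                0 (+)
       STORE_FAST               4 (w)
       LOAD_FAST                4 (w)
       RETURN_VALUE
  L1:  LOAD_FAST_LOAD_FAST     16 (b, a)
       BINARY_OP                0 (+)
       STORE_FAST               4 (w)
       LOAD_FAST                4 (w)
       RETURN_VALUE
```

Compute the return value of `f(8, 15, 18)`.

96

LOAD_CONST → push 8. Stack: [8]
LOAD_FAST a → push 8. Stack: [8, 8]
BINARY_OP - → 8 - 8 = 0. Stack: [0]
LOAD_FAST a → push 8. Stack: [0, 8]
LOAD_CONST → push 11. Stack: [0, 8, 11]
BINARY_OP * → 8 * 11 = 88. Stack: [0, 88]
BINARY_OP + → 0 + 88 = 88. Stack: [88]
STORE_FAST k → k=88. Stack: []
LOAD_FAST_LOAD_FAST b,k → push 15,88. Stack: [15, 88]
COMPARE_OP bool(<=) → 15 vs 88 = True. Stack: [True]
POP_JUMP_IF_FALSE → pop True; no jump. Stack: []
LOAD_FAST_LOAD_FAST a,k → push 8,88. Stack: [8, 88]
BINARY_OP + → 8 + 88 = 96. Stack: [96]
STORE_FAST w → w=96. Stack: []
LOAD_FAST w → push 96. Stack: [96]
RETURN_VALUE → return 96.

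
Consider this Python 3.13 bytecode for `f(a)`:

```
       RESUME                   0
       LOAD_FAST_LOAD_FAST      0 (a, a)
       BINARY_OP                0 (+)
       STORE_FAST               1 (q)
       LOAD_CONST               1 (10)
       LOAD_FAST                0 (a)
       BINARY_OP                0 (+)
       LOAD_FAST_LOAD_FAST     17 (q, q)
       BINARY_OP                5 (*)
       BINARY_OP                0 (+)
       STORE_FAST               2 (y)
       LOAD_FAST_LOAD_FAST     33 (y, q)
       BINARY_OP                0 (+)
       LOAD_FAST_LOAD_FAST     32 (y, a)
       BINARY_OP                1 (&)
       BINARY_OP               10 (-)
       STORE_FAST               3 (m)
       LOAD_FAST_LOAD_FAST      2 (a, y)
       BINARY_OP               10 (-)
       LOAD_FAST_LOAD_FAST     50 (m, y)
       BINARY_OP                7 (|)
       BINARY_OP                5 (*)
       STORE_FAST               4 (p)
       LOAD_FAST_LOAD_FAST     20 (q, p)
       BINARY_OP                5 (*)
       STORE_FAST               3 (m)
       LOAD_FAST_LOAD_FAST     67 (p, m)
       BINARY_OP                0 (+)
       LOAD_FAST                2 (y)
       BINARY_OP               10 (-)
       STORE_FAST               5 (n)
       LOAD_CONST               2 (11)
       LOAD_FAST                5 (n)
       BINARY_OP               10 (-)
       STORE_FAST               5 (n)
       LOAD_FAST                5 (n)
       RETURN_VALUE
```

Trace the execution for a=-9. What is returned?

96862

LOAD_FAST_LOAD_FAST a,a → push -9,-9. Stack: [-9, -9]
BINARY_OP + → -9 + -9 = -18. Stack: [-18]
STORE_FAST q → q=-18. Stack: []
LOAD_CONST → push 10. Stack: [10]
LOAD_FAST a → push -9. Stack: [10, -9]
BINARY_OP + → 10 + -9 = 1. Stack: [1]
LOAD_FAST_LOAD_FAST q,q → push -18,-18. Stack: [1, -18, -18]
BINARY_OP * → -18 * -18 = 324. Stack: [1, 324]
BINARY_OP + → 1 + 324 = 325. Stack: [325]
STORE_FAST y → y=325. Stack: []
LOAD_FAST_LOAD_FAST y,q → push 325,-18. Stack: [325, -18]
BINARY_OP + → 325 + -18 = 307. Stack: [307]
LOAD_FAST_LOAD_FAST y,a → push 325,-9. Stack: [307, 325, -9]
BINARY_OP & → 325 & -9 = 325. Stack: [307, 325]
BINARY_OP - → 307 - 325 = -18. Stack: [-18]
STORE_FAST m → m=-18. Stack: []
LOAD_FAST_LOAD_FAST a,y → push -9,325. Stack: [-9, 325]
BINARY_OP - → -9 - 325 = -334. Stack: [-334]
LOAD_FAST_LOAD_FAST m,y → push -18,325. Stack: [-334, -18, 325]
BINARY_OP | → -18 | 325 = -17. Stack: [-334, -17]
BINARY_OP * → -334 * -17 = 5678. Stack: [5678]
STORE_FAST p → p=5678. Stack: []
LOAD_FAST_LOAD_FAST q,p → push -18,5678. Stack: [-18, 5678]
BINARY_OP * → -18 * 5678 = -102204. Stack: [-102204]
STORE_FAST m → m=-102204. Stack: []
LOAD_FAST_LOAD_FAST p,m → push 5678,-102204. Stack: [5678, -102204]
BINARY_OP + → 5678 + -102204 = -96526. Stack: [-96526]
LOAD_FAST y → push 325. Stack: [-96526, 325]
BINARY_OP - → -96526 - 325 = -96851. Stack: [-96851]
STORE_FAST n → n=-96851. Stack: []
LOAD_CONST → push 11. Stack: [11]
LOAD_FAST n → push -96851. Stack: [11, -96851]
BINARY_OP - → 11 - -96851 = 96862. Stack: [96862]
STORE_FAST n → n=96862. Stack: []
LOAD_FAST n → push 96862. Stack: [96862]
RETURN_VALUE → return 96862.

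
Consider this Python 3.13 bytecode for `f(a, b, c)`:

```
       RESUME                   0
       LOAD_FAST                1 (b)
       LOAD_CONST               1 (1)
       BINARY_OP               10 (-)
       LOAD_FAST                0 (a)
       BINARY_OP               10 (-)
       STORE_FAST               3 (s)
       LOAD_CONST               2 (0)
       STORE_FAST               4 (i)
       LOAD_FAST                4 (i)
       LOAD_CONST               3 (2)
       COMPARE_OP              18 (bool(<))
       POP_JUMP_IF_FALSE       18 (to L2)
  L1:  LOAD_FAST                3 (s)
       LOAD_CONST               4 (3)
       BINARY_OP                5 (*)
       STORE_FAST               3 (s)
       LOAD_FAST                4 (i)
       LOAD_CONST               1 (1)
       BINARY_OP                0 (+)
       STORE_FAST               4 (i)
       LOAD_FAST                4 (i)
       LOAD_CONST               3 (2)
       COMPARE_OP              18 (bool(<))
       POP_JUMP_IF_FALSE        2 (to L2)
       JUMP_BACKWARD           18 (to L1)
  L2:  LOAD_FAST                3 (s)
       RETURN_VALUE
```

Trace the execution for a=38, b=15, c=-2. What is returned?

LOAD_FAST b → push 15. Stack: [15]
LOAD_CONST → push 1. Stack: [15, 1]
BINARY_OP - → 15 - 1 = 14. Stack: [14]
LOAD_FAST a → push 38. Stack: [14, 38]
BINARY_OP - → 14 - 38 = -24. Stack: [-24]
STORE_FAST s → s=-24. Stack: []
LOAD_CONST → push 0. Stack: [0]
STORE_FAST i → i=0. Stack: []
LOAD_FAST i → push 0. Stack: [0]
LOAD_CONST → push 2. Stack: [0, 2]
COMPARE_OP bool(<) → 0 vs 2 = True. Stack: [True]
POP_JUMP_IF_FALSE → pop True; no jump. Stack: []
LOAD_FAST s → push -24. Stack: [-24]
LOAD_CONST → push 3. Stack: [-24, 3]
BINARY_OP * → -24 * 3 = -72. Stack: [-72]
STORE_FAST s → s=-72. Stack: []
LOAD_FAST i → push 0. Stack: [0]
LOAD_CONST → push 1. Stack: [0, 1]
BINARY_OP + → 0 + 1 = 1. Stack: [1]
STORE_FAST i → i=1. Stack: []
LOAD_FAST i → push 1. Stack: [1]
LOAD_CONST → push 2. Stack: [1, 2]
COMPARE_OP bool(<) → 1 vs 2 = True. Stack: [True]
POP_JUMP_IF_FALSE → pop True; no jump. Stack: []
LOAD_FAST s → push -72. Stack: [-72]
LOAD_CONST → push 3. Stack: [-72, 3]
BINARY_OP * → -72 * 3 = -216. Stack: [-216]
STORE_FAST s → s=-216. Stack: []
LOAD_FAST i → push 1. Stack: [1]
LOAD_CONST → push 1. Stack: [1, 1]
BINARY_OP + → 1 + 1 = 2. Stack: [2]
STORE_FAST i → i=2. Stack: []
LOAD_FAST i → push 2. Stack: [2]
LOAD_CONST → push 2. Stack: [2, 2]
COMPARE_OP bool(<) → 2 vs 2 = False. Stack: [False]
POP_JUMP_IF_FALSE → pop False; jump. Stack: []
LOAD_FAST s → push -216. Stack: [-216]
RETURN_VALUE → return -216.

-216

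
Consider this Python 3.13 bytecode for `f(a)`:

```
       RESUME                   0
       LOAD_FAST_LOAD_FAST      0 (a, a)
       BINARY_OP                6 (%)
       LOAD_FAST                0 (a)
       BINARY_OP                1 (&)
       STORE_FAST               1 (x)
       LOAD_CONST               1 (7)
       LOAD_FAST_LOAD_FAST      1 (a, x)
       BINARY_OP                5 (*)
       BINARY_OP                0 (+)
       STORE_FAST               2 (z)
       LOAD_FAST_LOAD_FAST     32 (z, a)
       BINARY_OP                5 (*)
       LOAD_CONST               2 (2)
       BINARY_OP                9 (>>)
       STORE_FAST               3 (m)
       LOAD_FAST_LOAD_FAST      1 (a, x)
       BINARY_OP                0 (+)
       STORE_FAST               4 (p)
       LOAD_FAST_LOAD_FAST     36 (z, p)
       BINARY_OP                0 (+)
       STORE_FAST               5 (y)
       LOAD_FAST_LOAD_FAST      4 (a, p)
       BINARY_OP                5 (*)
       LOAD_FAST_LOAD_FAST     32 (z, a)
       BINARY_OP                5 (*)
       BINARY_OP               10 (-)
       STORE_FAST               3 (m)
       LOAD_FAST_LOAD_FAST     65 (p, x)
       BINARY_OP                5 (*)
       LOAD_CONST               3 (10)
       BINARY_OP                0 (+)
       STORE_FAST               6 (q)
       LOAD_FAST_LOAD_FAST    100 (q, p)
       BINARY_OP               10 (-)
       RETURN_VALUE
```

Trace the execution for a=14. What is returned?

LOAD_FAST_LOAD_FAST a,a → push 14,14. Stack: [14, 14]
BINARY_OP % → 14 % 14 = 0. Stack: [0]
LOAD_FAST a → push 14. Stack: [0, 14]
BINARY_OP & → 0 & 14 = 0. Stack: [0]
STORE_FAST x → x=0. Stack: []
LOAD_CONST → push 7. Stack: [7]
LOAD_FAST_LOAD_FAST a,x → push 14,0. Stack: [7, 14, 0]
BINARY_OP * → 14 * 0 = 0. Stack: [7, 0]
BINARY_OP + → 7 + 0 = 7. Stack: [7]
STORE_FAST z → z=7. Stack: []
LOAD_FAST_LOAD_FAST z,a → push 7,14. Stack: [7, 14]
BINARY_OP * → 7 * 14 = 98. Stack: [98]
LOAD_CONST → push 2. Stack: [98, 2]
BINARY_OP >> → 98 >> 2 = 24. Stack: [24]
STORE_FAST m → m=24. Stack: []
LOAD_FAST_LOAD_FAST a,x → push 14,0. Stack: [14, 0]
BINARY_OP + → 14 + 0 = 14. Stack: [14]
STORE_FAST p → p=14. Stack: []
LOAD_FAST_LOAD_FAST z,p → push 7,14. Stack: [7, 14]
BINARY_OP + → 7 + 14 = 21. Stack: [21]
STORE_FAST y → y=21. Stack: []
LOAD_FAST_LOAD_FAST a,p → push 14,14. Stack: [14, 14]
BINARY_OP * → 14 * 14 = 196. Stack: [196]
LOAD_FAST_LOAD_FAST z,a → push 7,14. Stack: [196, 7, 14]
BINARY_OP * → 7 * 14 = 98. Stack: [196, 98]
BINARY_OP - → 196 - 98 = 98. Stack: [98]
STORE_FAST m → m=98. Stack: []
LOAD_FAST_LOAD_FAST p,x → push 14,0. Stack: [14, 0]
BINARY_OP * → 14 * 0 = 0. Stack: [0]
LOAD_CONST → push 10. Stack: [0, 10]
BINARY_OP + → 0 + 10 = 10. Stack: [10]
STORE_FAST q → q=10. Stack: []
LOAD_FAST_LOAD_FAST q,p → push 10,14. Stack: [10, 14]
BINARY_OP - → 10 - 14 = -4. Stack: [-4]
RETURN_VALUE → return -4.

-4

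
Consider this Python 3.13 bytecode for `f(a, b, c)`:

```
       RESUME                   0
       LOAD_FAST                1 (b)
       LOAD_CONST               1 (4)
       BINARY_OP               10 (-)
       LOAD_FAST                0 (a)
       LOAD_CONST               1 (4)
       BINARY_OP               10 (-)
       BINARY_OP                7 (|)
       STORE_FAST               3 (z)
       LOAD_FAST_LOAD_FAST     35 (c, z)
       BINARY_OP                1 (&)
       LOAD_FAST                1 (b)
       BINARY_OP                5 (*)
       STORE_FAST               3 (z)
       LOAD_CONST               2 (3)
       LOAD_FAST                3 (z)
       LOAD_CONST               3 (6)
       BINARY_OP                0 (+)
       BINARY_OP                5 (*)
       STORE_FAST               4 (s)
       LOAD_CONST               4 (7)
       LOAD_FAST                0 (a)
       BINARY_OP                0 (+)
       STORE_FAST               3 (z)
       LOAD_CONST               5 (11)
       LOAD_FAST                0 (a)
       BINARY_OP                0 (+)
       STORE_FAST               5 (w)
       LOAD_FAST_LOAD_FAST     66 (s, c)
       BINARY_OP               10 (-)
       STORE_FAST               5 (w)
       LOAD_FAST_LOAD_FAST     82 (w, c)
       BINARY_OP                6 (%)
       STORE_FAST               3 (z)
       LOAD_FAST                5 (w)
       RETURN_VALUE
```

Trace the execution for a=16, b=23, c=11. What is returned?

766

LOAD_FAST b → push 23. Stack: [23]
LOAD_CONST → push 4. Stack: [23, 4]
BINARY_OP - → 23 - 4 = 19. Stack: [19]
LOAD_FAST a → push 16. Stack: [19, 16]
LOAD_CONST → push 4. Stack: [19, 16, 4]
BINARY_OP - → 16 - 4 = 12. Stack: [19, 12]
BINARY_OP | → 19 | 12 = 31. Stack: [31]
STORE_FAST z → z=31. Stack: []
LOAD_FAST_LOAD_FAST c,z → push 11,31. Stack: [11, 31]
BINARY_OP & → 11 & 31 = 11. Stack: [11]
LOAD_FAST b → push 23. Stack: [11, 23]
BINARY_OP * → 11 * 23 = 253. Stack: [253]
STORE_FAST z → z=253. Stack: []
LOAD_CONST → push 3. Stack: [3]
LOAD_FAST z → push 253. Stack: [3, 253]
LOAD_CONST → push 6. Stack: [3, 253, 6]
BINARY_OP + → 253 + 6 = 259. Stack: [3, 259]
BINARY_OP * → 3 * 259 = 777. Stack: [777]
STORE_FAST s → s=777. Stack: []
LOAD_CONST → push 7. Stack: [7]
LOAD_FAST a → push 16. Stack: [7, 16]
BINARY_OP + → 7 + 16 = 23. Stack: [23]
STORE_FAST z → z=23. Stack: []
LOAD_CONST → push 11. Stack: [11]
LOAD_FAST a → push 16. Stack: [11, 16]
BINARY_OP + → 11 + 16 = 27. Stack: [27]
STORE_FAST w → w=27. Stack: []
LOAD_FAST_LOAD_FAST s,c → push 777,11. Stack: [777, 11]
BINARY_OP - → 777 - 11 = 766. Stack: [766]
STORE_FAST w → w=766. Stack: []
LOAD_FAST_LOAD_FAST w,c → push 766,11. Stack: [766, 11]
BINARY_OP % → 766 % 11 = 7. Stack: [7]
STORE_FAST z → z=7. Stack: []
LOAD_FAST w → push 766. Stack: [766]
RETURN_VALUE → return 766.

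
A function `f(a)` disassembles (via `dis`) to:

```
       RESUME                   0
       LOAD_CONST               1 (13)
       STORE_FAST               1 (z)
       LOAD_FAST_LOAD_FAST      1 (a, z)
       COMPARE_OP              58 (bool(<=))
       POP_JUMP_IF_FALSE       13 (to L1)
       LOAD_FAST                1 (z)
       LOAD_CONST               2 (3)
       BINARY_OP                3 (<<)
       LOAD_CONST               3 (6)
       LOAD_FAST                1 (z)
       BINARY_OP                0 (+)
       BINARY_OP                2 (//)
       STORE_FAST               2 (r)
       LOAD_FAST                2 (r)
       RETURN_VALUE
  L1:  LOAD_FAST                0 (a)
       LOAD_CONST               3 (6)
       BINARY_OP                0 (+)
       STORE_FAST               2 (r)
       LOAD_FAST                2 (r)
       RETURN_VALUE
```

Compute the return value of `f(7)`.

5

LOAD_CONST → push 13. Stack: [13]
STORE_FAST z → z=13. Stack: []
LOAD_FAST_LOAD_FAST a,z → push 7,13. Stack: [7, 13]
COMPARE_OP bool(<=) → 7 vs 13 = True. Stack: [True]
POP_JUMP_IF_FALSE → pop True; no jump. Stack: []
LOAD_FAST z → push 13. Stack: [13]
LOAD_CONST → push 3. Stack: [13, 3]
BINARY_OP << → 13 << 3 = 104. Stack: [104]
LOAD_CONST → push 6. Stack: [104, 6]
LOAD_FAST z → push 13. Stack: [104, 6, 13]
BINARY_OP + → 6 + 13 = 19. Stack: [104, 19]
BINARY_OP // → 104 // 19 = 5. Stack: [5]
STORE_FAST r → r=5. Stack: []
LOAD_FAST r → push 5. Stack: [5]
RETURN_VALUE → return 5.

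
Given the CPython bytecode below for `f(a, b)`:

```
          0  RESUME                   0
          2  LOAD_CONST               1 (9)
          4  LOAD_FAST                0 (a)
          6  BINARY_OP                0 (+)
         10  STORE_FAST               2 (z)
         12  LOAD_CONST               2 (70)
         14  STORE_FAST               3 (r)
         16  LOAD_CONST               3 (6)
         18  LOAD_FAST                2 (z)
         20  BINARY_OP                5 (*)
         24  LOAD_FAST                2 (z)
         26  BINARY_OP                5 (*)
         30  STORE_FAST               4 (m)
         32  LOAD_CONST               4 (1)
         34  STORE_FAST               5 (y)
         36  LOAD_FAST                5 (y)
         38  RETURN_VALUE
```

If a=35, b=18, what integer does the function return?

1

LOAD_CONST → push 9. Stack: [9]
LOAD_FAST a → push 35. Stack: [9, 35]
BINARY_OP + → 9 + 35 = 44. Stack: [44]
STORE_FAST z → z=44. Stack: []
LOAD_CONST → push 70. Stack: [70]
STORE_FAST r → r=70. Stack: []
LOAD_CONST → push 6. Stack: [6]
LOAD_FAST z → push 44. Stack: [6, 44]
BINARY_OP * → 6 * 44 = 264. Stack: [264]
LOAD_FAST z → push 44. Stack: [264, 44]
BINARY_OP * → 264 * 44 = 11616. Stack: [11616]
STORE_FAST m → m=11616. Stack: []
LOAD_CONST → push 1. Stack: [1]
STORE_FAST y → y=1. Stack: []
LOAD_FAST y → push 1. Stack: [1]
RETURN_VALUE → return 1.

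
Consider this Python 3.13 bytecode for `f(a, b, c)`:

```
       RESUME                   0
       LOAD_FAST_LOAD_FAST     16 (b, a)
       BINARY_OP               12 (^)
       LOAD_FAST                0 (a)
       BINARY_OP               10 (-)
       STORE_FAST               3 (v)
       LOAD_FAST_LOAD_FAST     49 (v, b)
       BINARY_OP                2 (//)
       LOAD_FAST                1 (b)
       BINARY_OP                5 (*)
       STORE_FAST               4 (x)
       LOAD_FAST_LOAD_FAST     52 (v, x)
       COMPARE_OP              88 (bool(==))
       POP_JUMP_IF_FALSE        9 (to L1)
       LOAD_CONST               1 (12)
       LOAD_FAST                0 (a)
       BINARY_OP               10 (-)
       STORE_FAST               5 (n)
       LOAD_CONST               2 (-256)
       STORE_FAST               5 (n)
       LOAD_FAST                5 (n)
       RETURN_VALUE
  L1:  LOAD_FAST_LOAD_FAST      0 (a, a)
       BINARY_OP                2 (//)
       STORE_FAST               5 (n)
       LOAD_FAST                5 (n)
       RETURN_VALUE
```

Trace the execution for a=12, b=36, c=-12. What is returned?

1

LOAD_FAST_LOAD_FAST b,a → push 36,12. Stack: [36, 12]
BINARY_OP ^ → 36 ^ 12 = 40. Stack: [40]
LOAD_FAST a → push 12. Stack: [40, 12]
BINARY_OP - → 40 - 12 = 28. Stack: [28]
STORE_FAST v → v=28. Stack: []
LOAD_FAST_LOAD_FAST v,b → push 28,36. Stack: [28, 36]
BINARY_OP // → 28 // 36 = 0. Stack: [0]
LOAD_FAST b → push 36. Stack: [0, 36]
BINARY_OP * → 0 * 36 = 0. Stack: [0]
STORE_FAST x → x=0. Stack: []
LOAD_FAST_LOAD_FAST v,x → push 28,0. Stack: [28, 0]
COMPARE_OP bool(==) → 28 vs 0 = False. Stack: [False]
POP_JUMP_IF_FALSE → pop False; jump. Stack: []
LOAD_FAST_LOAD_FAST a,a → push 12,12. Stack: [12, 12]
BINARY_OP // → 12 // 12 = 1. Stack: [1]
STORE_FAST n → n=1. Stack: []
LOAD_FAST n → push 1. Stack: [1]
RETURN_VALUE → return 1.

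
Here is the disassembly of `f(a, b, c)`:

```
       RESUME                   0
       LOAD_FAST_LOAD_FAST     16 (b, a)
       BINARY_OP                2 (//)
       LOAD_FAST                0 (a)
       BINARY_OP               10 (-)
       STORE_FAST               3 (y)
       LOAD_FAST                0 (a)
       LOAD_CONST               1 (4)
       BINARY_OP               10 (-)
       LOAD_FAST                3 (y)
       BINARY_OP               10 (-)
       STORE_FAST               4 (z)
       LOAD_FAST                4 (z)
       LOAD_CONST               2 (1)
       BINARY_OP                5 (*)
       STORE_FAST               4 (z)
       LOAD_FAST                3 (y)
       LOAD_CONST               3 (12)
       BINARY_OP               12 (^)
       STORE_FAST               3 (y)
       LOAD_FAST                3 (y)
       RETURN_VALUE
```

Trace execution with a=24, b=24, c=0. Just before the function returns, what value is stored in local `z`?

43

LOAD_FAST_LOAD_FAST b,a → push 24,24. Stack: [24, 24]
BINARY_OP // → 24 // 24 = 1. Stack: [1]
LOAD_FAST a → push 24. Stack: [1, 24]
BINARY_OP - → 1 - 24 = -23. Stack: [-23]
STORE_FAST y → y=-23. Stack: []
LOAD_FAST a → push 24. Stack: [24]
LOAD_CONST → push 4. Stack: [24, 4]
BINARY_OP - → 24 - 4 = 20. Stack: [20]
LOAD_FAST y → push -23. Stack: [20, -23]
BINARY_OP - → 20 - -23 = 43. Stack: [43]
STORE_FAST z → z=43. Stack: []
LOAD_FAST z → push 43. Stack: [43]
LOAD_CONST → push 1. Stack: [43, 1]
BINARY_OP * → 43 * 1 = 43. Stack: [43]
STORE_FAST z → z=43. Stack: []
LOAD_FAST y → push -23. Stack: [-23]
LOAD_CONST → push 12. Stack: [-23, 12]
BINARY_OP ^ → -23 ^ 12 = -27. Stack: [-27]
STORE_FAST y → y=-27. Stack: []
LOAD_FAST y → push -27. Stack: [-27]
RETURN_VALUE → return -27.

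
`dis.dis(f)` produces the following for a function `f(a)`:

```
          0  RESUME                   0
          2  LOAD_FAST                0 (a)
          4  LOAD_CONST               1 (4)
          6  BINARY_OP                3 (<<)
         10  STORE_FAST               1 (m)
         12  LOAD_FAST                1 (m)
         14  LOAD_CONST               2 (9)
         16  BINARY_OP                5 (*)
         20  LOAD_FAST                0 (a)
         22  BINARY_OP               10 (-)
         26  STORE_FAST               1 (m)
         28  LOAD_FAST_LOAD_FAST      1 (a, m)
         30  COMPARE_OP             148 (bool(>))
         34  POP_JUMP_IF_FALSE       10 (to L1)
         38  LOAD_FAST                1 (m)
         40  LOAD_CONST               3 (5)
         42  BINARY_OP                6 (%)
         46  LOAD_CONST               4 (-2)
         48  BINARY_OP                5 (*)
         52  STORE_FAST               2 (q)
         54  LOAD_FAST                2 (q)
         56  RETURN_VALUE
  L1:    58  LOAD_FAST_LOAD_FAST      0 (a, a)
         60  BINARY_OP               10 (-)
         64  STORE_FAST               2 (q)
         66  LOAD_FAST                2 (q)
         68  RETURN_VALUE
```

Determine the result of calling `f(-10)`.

0

LOAD_FAST a → push -10. Stack: [-10]
LOAD_CONST → push 4. Stack: [-10, 4]
BINARY_OP << → -10 << 4 = -160. Stack: [-160]
STORE_FAST m → m=-160. Stack: []
LOAD_FAST m → push -160. Stack: [-160]
LOAD_CONST → push 9. Stack: [-160, 9]
BINARY_OP * → -160 * 9 = -1440. Stack: [-1440]
LOAD_FAST a → push -10. Stack: [-1440, -10]
BINARY_OP - → -1440 - -10 = -1430. Stack: [-1430]
STORE_FAST m → m=-1430. Stack: []
LOAD_FAST_LOAD_FAST a,m → push -10,-1430. Stack: [-10, -1430]
COMPARE_OP bool(>) → -10 vs -1430 = True. Stack: [True]
POP_JUMP_IF_FALSE → pop True; no jump. Stack: []
LOAD_FAST m → push -1430. Stack: [-1430]
LOAD_CONST → push 5. Stack: [-1430, 5]
BINARY_OP % → -1430 % 5 = 0. Stack: [0]
LOAD_CONST → push -2. Stack: [0, -2]
BINARY_OP * → 0 * -2 = 0. Stack: [0]
STORE_FAST q → q=0. Stack: []
LOAD_FAST q → push 0. Stack: [0]
RETURN_VALUE → return 0.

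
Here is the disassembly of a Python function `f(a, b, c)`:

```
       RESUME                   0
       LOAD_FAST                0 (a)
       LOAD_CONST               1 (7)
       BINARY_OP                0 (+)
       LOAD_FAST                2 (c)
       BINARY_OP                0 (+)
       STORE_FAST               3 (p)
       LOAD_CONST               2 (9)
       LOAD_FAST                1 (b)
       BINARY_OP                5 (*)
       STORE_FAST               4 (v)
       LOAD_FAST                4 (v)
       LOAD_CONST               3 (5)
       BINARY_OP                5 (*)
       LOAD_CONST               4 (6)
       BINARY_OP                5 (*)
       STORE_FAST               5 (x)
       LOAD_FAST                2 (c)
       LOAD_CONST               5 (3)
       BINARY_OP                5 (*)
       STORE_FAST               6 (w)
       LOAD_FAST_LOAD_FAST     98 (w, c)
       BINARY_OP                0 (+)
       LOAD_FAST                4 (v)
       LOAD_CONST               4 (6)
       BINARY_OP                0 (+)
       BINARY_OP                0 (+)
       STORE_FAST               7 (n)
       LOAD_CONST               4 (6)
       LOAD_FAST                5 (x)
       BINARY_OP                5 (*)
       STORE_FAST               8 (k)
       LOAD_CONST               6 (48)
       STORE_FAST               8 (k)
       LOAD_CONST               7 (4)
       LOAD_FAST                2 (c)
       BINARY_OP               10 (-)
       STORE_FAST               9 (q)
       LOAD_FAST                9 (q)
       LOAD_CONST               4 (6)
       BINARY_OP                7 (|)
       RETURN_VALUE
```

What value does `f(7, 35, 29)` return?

-25

LOAD_FAST a → push 7. Stack: [7]
LOAD_CONST → push 7. Stack: [7, 7]
BINARY_OP + → 7 + 7 = 14. Stack: [14]
LOAD_FAST c → push 29. Stack: [14, 29]
BINARY_OP + → 14 + 29 = 43. Stack: [43]
STORE_FAST p → p=43. Stack: []
LOAD_CONST → push 9. Stack: [9]
LOAD_FAST b → push 35. Stack: [9, 35]
BINARY_OP * → 9 * 35 = 315. Stack: [315]
STORE_FAST v → v=315. Stack: []
LOAD_FAST v → push 315. Stack: [315]
LOAD_CONST → push 5. Stack: [315, 5]
BINARY_OP * → 315 * 5 = 1575. Stack: [1575]
LOAD_CONST → push 6. Stack: [1575, 6]
BINARY_OP * → 1575 * 6 = 9450. Stack: [9450]
STORE_FAST x → x=9450. Stack: []
LOAD_FAST c → push 29. Stack: [29]
LOAD_CONST → push 3. Stack: [29, 3]
BINARY_OP * → 29 * 3 = 87. Stack: [87]
STORE_FAST w → w=87. Stack: []
LOAD_FAST_LOAD_FAST w,c → push 87,29. Stack: [87, 29]
BINARY_OP + → 87 + 29 = 116. Stack: [116]
LOAD_FAST v → push 315. Stack: [116, 315]
LOAD_CONST → push 6. Stack: [116, 315, 6]
BINARY_OP + → 315 + 6 = 321. Stack: [116, 321]
BINARY_OP + → 116 + 321 = 437. Stack: [437]
STORE_FAST n → n=437. Stack: []
LOAD_CONST → push 6. Stack: [6]
LOAD_FAST x → push 9450. Stack: [6, 9450]
BINARY_OP * → 6 * 9450 = 56700. Stack: [56700]
STORE_FAST k → k=56700. Stack: []
LOAD_CONST → push 48. Stack: [48]
STORE_FAST k → k=48. Stack: []
LOAD_CONST → push 4. Stack: [4]
LOAD_FAST c → push 29. Stack: [4, 29]
BINARY_OP - → 4 - 29 = -25. Stack: [-25]
STORE_FAST q → q=-25. Stack: []
LOAD_FAST q → push -25. Stack: [-25]
LOAD_CONST → push 6. Stack: [-25, 6]
BINARY_OP | → -25 | 6 = -25. Stack: [-25]
RETURN_VALUE → return -25.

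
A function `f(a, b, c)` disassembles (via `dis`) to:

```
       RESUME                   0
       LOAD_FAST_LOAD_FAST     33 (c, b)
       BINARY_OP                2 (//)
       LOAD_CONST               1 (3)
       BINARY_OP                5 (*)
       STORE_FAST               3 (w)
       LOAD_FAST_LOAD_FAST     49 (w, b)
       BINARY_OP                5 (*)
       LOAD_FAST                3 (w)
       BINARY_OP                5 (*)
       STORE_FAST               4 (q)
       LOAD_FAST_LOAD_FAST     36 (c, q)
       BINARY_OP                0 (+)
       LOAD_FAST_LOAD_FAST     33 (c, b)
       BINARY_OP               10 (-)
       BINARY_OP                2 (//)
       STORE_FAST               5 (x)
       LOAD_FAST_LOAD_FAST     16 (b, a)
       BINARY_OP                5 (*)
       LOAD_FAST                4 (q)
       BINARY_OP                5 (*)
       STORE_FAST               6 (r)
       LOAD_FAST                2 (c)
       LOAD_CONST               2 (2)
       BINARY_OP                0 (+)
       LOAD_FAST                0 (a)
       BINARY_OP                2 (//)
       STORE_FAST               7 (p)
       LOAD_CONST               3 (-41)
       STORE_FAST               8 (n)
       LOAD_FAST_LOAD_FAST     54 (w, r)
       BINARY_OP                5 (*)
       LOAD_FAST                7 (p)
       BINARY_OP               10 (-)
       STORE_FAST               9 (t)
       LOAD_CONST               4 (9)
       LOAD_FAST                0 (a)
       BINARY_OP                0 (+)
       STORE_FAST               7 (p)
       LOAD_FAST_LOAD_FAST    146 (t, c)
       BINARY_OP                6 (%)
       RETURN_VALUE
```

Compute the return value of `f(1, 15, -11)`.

LOAD_FAST_LOAD_FAST c,b → push -11,15. Stack: [-11, 15]
BINARY_OP // → -11 // 15 = -1. Stack: [-1]
LOAD_CONST → push 3. Stack: [-1, 3]
BINARY_OP * → -1 * 3 = -3. Stack: [-3]
STORE_FAST w → w=-3. Stack: []
LOAD_FAST_LOAD_FAST w,b → push -3,15. Stack: [-3, 15]
BINARY_OP * → -3 * 15 = -45. Stack: [-45]
LOAD_FAST w → push -3. Stack: [-45, -3]
BINARY_OP * → -45 * -3 = 135. Stack: [135]
STORE_FAST q → q=135. Stack: []
LOAD_FAST_LOAD_FAST c,q → push -11,135. Stack: [-11, 135]
BINARY_OP + → -11 + 135 = 124. Stack: [124]
LOAD_FAST_LOAD_FAST c,b → push -11,15. Stack: [124, -11, 15]
BINARY_OP - → -11 - 15 = -26. Stack: [124, -26]
BINARY_OP // → 124 // -26 = -5. Stack: [-5]
STORE_FAST x → x=-5. Stack: []
LOAD_FAST_LOAD_FAST b,a → push 15,1. Stack: [15, 1]
BINARY_OP * → 15 * 1 = 15. Stack: [15]
LOAD_FAST q → push 135. Stack: [15, 135]
BINARY_OP * → 15 * 135 = 2025. Stack: [2025]
STORE_FAST r → r=2025. Stack: []
LOAD_FAST c → push -11. Stack: [-11]
LOAD_CONST → push 2. Stack: [-11, 2]
BINARY_OP + → -11 + 2 = -9. Stack: [-9]
LOAD_FAST a → push 1. Stack: [-9, 1]
BINARY_OP // → -9 // 1 = -9. Stack: [-9]
STORE_FAST p → p=-9. Stack: []
LOAD_CONST → push -41. Stack: [-41]
STORE_FAST n → n=-41. Stack: []
LOAD_FAST_LOAD_FAST w,r → push -3,2025. Stack: [-3, 2025]
BINARY_OP * → -3 * 2025 = -6075. Stack: [-6075]
LOAD_FAST p → push -9. Stack: [-6075, -9]
BINARY_OP - → -6075 - -9 = -6066. Stack: [-6066]
STORE_FAST t → t=-6066. Stack: []
LOAD_CONST → push 9. Stack: [9]
LOAD_FAST a → push 1. Stack: [9, 1]
BINARY_OP + → 9 + 1 = 10. Stack: [10]
STORE_FAST p → p=10. Stack: []
LOAD_FAST_LOAD_FAST t,c → push -6066,-11. Stack: [-6066, -11]
BINARY_OP % → -6066 % -11 = -5. Stack: [-5]
RETURN_VALUE → return -5.

-5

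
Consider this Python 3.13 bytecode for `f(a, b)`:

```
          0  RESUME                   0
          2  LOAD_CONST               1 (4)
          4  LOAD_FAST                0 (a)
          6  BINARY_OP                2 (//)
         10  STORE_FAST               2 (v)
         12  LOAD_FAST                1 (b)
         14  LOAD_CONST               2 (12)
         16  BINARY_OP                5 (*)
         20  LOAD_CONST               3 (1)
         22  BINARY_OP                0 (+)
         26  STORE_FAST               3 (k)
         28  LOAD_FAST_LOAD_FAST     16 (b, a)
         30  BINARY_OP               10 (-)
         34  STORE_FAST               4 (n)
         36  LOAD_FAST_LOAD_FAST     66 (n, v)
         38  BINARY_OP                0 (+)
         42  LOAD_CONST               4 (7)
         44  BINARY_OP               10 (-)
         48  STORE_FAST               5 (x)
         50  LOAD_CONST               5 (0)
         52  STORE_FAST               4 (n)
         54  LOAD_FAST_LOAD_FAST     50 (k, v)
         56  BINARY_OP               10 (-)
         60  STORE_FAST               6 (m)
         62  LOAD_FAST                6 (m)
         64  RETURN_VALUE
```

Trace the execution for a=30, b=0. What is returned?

1

LOAD_CONST → push 4. Stack: [4]
LOAD_FAST a → push 30. Stack: [4, 30]
BINARY_OP // → 4 // 30 = 0. Stack: [0]
STORE_FAST v → v=0. Stack: []
LOAD_FAST b → push 0. Stack: [0]
LOAD_CONST → push 12. Stack: [0, 12]
BINARY_OP * → 0 * 12 = 0. Stack: [0]
LOAD_CONST → push 1. Stack: [0, 1]
BINARY_OP + → 0 + 1 = 1. Stack: [1]
STORE_FAST k → k=1. Stack: []
LOAD_FAST_LOAD_FAST b,a → push 0,30. Stack: [0, 30]
BINARY_OP - → 0 - 30 = -30. Stack: [-30]
STORE_FAST n → n=-30. Stack: []
LOAD_FAST_LOAD_FAST n,v → push -30,0. Stack: [-30, 0]
BINARY_OP + → -30 + 0 = -30. Stack: [-30]
LOAD_CONST → push 7. Stack: [-30, 7]
BINARY_OP - → -30 - 7 = -37. Stack: [-37]
STORE_FAST x → x=-37. Stack: []
LOAD_CONST → push 0. Stack: [0]
STORE_FAST n → n=0. Stack: []
LOAD_FAST_LOAD_FAST k,v → push 1,0. Stack: [1, 0]
BINARY_OP - → 1 - 0 = 1. Stack: [1]
STORE_FAST m → m=1. Stack: []
LOAD_FAST m → push 1. Stack: [1]
RETURN_VALUE → return 1.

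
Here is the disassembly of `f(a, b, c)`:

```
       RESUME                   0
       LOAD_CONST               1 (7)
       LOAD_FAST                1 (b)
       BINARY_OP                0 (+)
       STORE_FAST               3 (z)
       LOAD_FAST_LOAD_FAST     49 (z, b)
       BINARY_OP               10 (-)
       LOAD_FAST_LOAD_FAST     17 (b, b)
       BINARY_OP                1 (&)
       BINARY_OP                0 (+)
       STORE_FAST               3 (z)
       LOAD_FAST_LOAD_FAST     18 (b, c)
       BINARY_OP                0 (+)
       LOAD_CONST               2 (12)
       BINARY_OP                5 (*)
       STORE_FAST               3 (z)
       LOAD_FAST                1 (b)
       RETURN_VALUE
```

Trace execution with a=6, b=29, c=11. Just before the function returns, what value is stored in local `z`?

LOAD_CONST → push 7. Stack: [7]
LOAD_FAST b → push 29. Stack: [7, 29]
BINARY_OP + → 7 + 29 = 36. Stack: [36]
STORE_FAST z → z=36. Stack: []
LOAD_FAST_LOAD_FAST z,b → push 36,29. Stack: [36, 29]
BINARY_OP - → 36 - 29 = 7. Stack: [7]
LOAD_FAST_LOAD_FAST b,b → push 29,29. Stack: [7, 29, 29]
BINARY_OP & → 29 & 29 = 29. Stack: [7, 29]
BINARY_OP + → 7 + 29 = 36. Stack: [36]
STORE_FAST z → z=36. Stack: []
LOAD_FAST_LOAD_FAST b,c → push 29,11. Stack: [29, 11]
BINARY_OP + → 29 + 11 = 40. Stack: [40]
LOAD_CONST → push 12. Stack: [40, 12]
BINARY_OP * → 40 * 12 = 480. Stack: [480]
STORE_FAST z → z=480. Stack: []
LOAD_FAST b → push 29. Stack: [29]
RETURN_VALUE → return 29.

480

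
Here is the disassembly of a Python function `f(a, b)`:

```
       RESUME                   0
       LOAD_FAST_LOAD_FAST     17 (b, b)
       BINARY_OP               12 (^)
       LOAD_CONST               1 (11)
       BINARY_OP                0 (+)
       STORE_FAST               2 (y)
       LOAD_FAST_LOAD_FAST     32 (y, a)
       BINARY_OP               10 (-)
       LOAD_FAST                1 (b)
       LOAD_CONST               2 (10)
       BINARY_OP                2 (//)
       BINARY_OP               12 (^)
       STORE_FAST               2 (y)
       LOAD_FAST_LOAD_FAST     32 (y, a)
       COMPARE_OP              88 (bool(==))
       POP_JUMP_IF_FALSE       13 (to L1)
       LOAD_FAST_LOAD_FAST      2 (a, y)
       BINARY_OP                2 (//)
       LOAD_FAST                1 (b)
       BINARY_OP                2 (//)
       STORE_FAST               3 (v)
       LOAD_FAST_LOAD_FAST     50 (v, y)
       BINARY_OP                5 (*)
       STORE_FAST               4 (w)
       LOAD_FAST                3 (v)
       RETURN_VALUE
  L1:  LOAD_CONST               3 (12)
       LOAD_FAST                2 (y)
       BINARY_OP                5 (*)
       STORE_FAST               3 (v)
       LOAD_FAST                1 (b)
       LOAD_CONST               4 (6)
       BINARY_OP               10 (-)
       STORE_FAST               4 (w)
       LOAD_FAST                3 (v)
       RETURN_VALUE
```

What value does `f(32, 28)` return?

-276

LOAD_FAST_LOAD_FAST b,b → push 28,28. Stack: [28, 28]
BINARY_OP ^ → 28 ^ 28 = 0. Stack: [0]
LOAD_CONST → push 11. Stack: [0, 11]
BINARY_OP + → 0 + 11 = 11. Stack: [11]
STORE_FAST y → y=11. Stack: []
LOAD_FAST_LOAD_FAST y,a → push 11,32. Stack: [11, 32]
BINARY_OP - → 11 - 32 = -21. Stack: [-21]
LOAD_FAST b → push 28. Stack: [-21, 28]
LOAD_CONST → push 10. Stack: [-21, 28, 10]
BINARY_OP // → 28 // 10 = 2. Stack: [-21, 2]
BINARY_OP ^ → -21 ^ 2 = -23. Stack: [-23]
STORE_FAST y → y=-23. Stack: []
LOAD_FAST_LOAD_FAST y,a → push -23,32. Stack: [-23, 32]
COMPARE_OP bool(==) → -23 vs 32 = False. Stack: [False]
POP_JUMP_IF_FALSE → pop False; jump. Stack: []
LOAD_CONST → push 12. Stack: [12]
LOAD_FAST y → push -23. Stack: [12, -23]
BINARY_OP * → 12 * -23 = -276. Stack: [-276]
STORE_FAST v → v=-276. Stack: []
LOAD_FAST b → push 28. Stack: [28]
LOAD_CONST → push 6. Stack: [28, 6]
BINARY_OP - → 28 - 6 = 22. Stack: [22]
STORE_FAST w → w=22. Stack: []
LOAD_FAST v → push -276. Stack: [-276]
RETURN_VALUE → return -276.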